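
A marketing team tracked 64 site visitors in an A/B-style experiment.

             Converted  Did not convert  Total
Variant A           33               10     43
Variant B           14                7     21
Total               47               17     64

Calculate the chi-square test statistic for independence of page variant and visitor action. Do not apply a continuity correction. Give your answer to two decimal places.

Grand total N = 64.
Expected counts (row total × column total / N):
  Variant A, Converted: 43×47/64 = 31.578
  Variant A, Did not convert: 43×17/64 = 11.422
  Variant B, Converted: 21×47/64 = 15.422
  Variant B, Did not convert: 21×17/64 = 5.578
Contributions (O − E)²/E:
  (33 − 31.578)²/31.578 = 0.0640
  (10 − 11.422)²/11.422 = 0.1770
  (14 − 15.422)²/15.422 = 0.1311
  (7 − 5.578)²/5.578 = 0.3625
χ² = 0.0640 + 0.1770 + 0.1311 + 0.3625 = 0.73

0.73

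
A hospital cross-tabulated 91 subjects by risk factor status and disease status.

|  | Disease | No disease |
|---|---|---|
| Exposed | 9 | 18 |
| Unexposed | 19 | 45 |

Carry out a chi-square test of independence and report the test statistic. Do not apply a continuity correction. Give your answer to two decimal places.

Row totals: 27, 64. Column totals: 28, 63. Grand total N = 91.
Expected counts (row total × column total / N):
  Exposed, Disease: 27×28/91 = 8.308
  Exposed, No disease: 27×63/91 = 18.692
  Unexposed, Disease: 64×28/91 = 19.692
  Unexposed, No disease: 64×63/91 = 44.308
Contributions (O − E)²/E:
  (9 − 8.308)²/8.308 = 0.0576
  (18 − 18.692)²/18.692 = 0.0256
  (19 − 19.692)²/19.692 = 0.0243
  (45 − 44.308)²/44.308 = 0.0108
χ² = 0.0576 + 0.0256 + 0.0243 + 0.0108 = 0.12

0.12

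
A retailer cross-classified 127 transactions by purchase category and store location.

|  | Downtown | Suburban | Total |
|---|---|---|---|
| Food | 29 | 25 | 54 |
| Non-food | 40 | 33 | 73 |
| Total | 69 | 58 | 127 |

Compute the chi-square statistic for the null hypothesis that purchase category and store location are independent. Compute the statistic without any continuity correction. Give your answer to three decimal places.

0.015

Grand total N = 127.
Expected counts (row total × column total / N):
  Food, Downtown: 54×69/127 = 29.3386
  Food, Suburban: 54×58/127 = 24.6614
  Non-food, Downtown: 73×69/127 = 39.6614
  Non-food, Suburban: 73×58/127 = 33.3386
Contributions (O − E)²/E:
  (29 − 29.3386)²/29.3386 = 0.0039
  (25 − 24.6614)²/24.6614 = 0.0046
  (40 − 39.6614)²/39.6614 = 0.0029
  (33 − 33.3386)²/33.3386 = 0.0034
χ² = 0.0039 + 0.0046 + 0.0029 + 0.0034 = 0.015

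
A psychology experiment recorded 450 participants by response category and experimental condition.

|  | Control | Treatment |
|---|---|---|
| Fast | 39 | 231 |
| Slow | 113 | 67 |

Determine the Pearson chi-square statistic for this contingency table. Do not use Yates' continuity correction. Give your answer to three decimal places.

Row totals: 270, 180. Column totals: 152, 298. Grand total N = 450.
Expected counts (row total × column total / N):
  Fast, Control: 270×152/450 = 91.2000
  Fast, Treatment: 270×298/450 = 178.8000
  Slow, Control: 180×152/450 = 60.8000
  Slow, Treatment: 180×298/450 = 119.2000
Contributions (O − E)²/E:
  (39 − 91.2000)²/91.2000 = 29.8776
  (231 − 178.8000)²/178.8000 = 15.2396
  (113 − 60.8000)²/60.8000 = 44.8164
  (67 − 119.2000)²/119.2000 = 22.8594
χ² = 29.8776 + 15.2396 + 44.8164 + 22.8594 = 112.793

112.793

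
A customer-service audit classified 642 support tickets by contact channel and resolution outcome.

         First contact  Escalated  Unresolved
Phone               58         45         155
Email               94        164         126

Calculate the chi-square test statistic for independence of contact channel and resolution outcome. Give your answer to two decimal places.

56.73

Row totals: 258, 384. Column totals: 152, 209, 281. Grand total N = 642.
Expected counts (row total × column total / N):
  Phone, First contact: 258×152/642 = 61.084
  Phone, Escalated: 258×209/642 = 83.991
  Phone, Unresolved: 258×281/642 = 112.925
  Email, First contact: 384×152/642 = 90.916
  Email, Escalated: 384×209/642 = 125.009
  Email, Unresolved: 384×281/642 = 168.075
Contributions (O − E)²/E:
  (58 − 61.084)²/61.084 = 0.1557
  (45 − 83.991)²/83.991 = 18.1007
  (155 − 112.925)²/112.925 = 15.6768
  (94 − 90.916)²/90.916 = 0.1046
  (164 − 125.009)²/125.009 = 12.1615
  (126 − 168.075)²/168.075 = 10.5328
χ² = 0.1557 + 18.1007 + 15.6768 + 0.1046 + 12.1615 + 10.5328 = 56.73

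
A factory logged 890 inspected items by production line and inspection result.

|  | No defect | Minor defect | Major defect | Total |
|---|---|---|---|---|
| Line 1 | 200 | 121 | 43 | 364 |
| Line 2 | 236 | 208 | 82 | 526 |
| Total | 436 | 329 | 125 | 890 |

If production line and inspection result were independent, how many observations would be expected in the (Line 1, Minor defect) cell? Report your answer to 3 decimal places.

134.557

Row total (Line 1) = 364; column total (Minor defect) = 329; grand total N = 890.
Expected count = (row total × column total) / N = 364 × 329 / 890 = 134.557.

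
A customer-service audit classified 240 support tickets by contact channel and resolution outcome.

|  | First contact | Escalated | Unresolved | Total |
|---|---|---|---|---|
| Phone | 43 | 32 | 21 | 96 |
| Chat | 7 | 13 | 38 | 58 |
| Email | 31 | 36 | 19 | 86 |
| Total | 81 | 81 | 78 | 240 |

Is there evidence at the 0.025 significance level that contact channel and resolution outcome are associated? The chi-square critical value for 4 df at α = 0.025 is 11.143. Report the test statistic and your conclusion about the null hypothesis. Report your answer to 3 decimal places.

41.225; reject H₀

Grand total N = 240.
Expected counts (row total × column total / N):
  Phone, First contact: 96×81/240 = 32.4000
  Phone, Escalated: 96×81/240 = 32.4000
  Phone, Unresolved: 96×78/240 = 31.2000
  Chat, First contact: 58×81/240 = 19.5750
  Chat, Escalated: 58×81/240 = 19.5750
  Chat, Unresolved: 58×78/240 = 18.8500
  Email, First contact: 86×81/240 = 29.0250
  Email, Escalated: 86×81/240 = 29.0250
  Email, Unresolved: 86×78/240 = 27.9500
Contributions (O − E)²/E:
  (43 − 32.4000)²/32.4000 = 3.4679
  (32 − 32.4000)²/32.4000 = 0.0049
  (21 − 31.2000)²/31.2000 = 3.3346
  (7 − 19.5750)²/19.5750 = 8.0782
  (13 − 19.5750)²/19.5750 = 2.2085
  (38 − 18.8500)²/18.8500 = 19.4548
  (31 − 29.0250)²/29.0250 = 0.1344
  (36 − 29.0250)²/29.0250 = 1.6762
  (19 − 27.9500)²/27.9500 = 2.8659
χ² = 3.4679 + 0.0049 + 3.3346 + 8.0782 + 2.2085 + 19.4548 + 0.1344 + 1.6762 + 2.8659 = 41.225
df = (3−1)(3−1) = 4. Since 41.225 > 11.143, reject the null hypothesis of independence at α = 0.025.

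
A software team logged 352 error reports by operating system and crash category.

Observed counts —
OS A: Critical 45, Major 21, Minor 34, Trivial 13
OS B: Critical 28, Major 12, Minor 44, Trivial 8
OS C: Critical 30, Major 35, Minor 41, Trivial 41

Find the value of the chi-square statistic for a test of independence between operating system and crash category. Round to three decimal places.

Row totals: 113, 92, 147. Column totals: 103, 68, 119, 62. Grand total N = 352.
Expected counts (row total × column total / N):
  OS A, Critical: 113×103/352 = 33.06534
  OS A, Major: 113×68/352 = 21.82955
  OS A, Minor: 113×119/352 = 38.20170
  OS A, Trivial: 113×62/352 = 19.90341
  OS B, Critical: 92×103/352 = 26.92045
  OS B, Major: 92×68/352 = 17.77273
  OS B, Minor: 92×119/352 = 31.10227
  OS B, Trivial: 92×62/352 = 16.20455
  OS C, Critical: 147×103/352 = 43.01420
  OS C, Major: 147×68/352 = 28.39773
  OS C, Minor: 147×119/352 = 49.69602
  OS C, Trivial: 147×62/352 = 25.89205
Contributions (O − E)²/E:
  (45 − 33.06534)²/33.06534 = 4.3077
  (21 − 21.82955)²/21.82955 = 0.0315
  (34 − 38.20170)²/38.20170 = 0.4621
  (13 − 19.90341)²/19.90341 = 2.3944
  (28 − 26.92045)²/26.92045 = 0.0433
  (12 − 17.77273)²/17.77273 = 1.8750
  (44 − 31.10227)²/31.10227 = 5.3485
  (8 − 16.20455)²/16.20455 = 4.1541
  (30 − 43.01420)²/43.01420 = 3.9375
  (35 − 28.39773)²/28.39773 = 1.5350
  (41 − 49.69602)²/49.69602 = 1.5217
  (41 − 25.89205)²/25.89205 = 8.8155
χ² = 4.3077 + 0.0315 + 0.4621 + 2.3944 + 0.0433 + 1.8750 + 5.3485 + 4.1541 + 3.9375 + 1.5350 + 1.5217 + 8.8155 = 34.426

34.426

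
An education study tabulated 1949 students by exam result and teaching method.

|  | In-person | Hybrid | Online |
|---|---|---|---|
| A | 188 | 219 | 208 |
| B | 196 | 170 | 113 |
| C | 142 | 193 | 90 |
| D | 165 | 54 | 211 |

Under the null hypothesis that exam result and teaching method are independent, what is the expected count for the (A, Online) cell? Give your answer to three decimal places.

196.270

Row total (A) = 615; column total (Online) = 622; grand total N = 1949.
Expected count = (row total × column total) / N = 615 × 622 / 1949 = 196.270.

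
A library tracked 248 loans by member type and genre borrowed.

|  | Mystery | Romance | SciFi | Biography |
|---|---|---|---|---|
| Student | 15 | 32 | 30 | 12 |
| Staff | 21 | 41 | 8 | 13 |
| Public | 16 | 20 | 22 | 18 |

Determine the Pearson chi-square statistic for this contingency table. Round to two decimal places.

Row totals: 89, 83, 76. Column totals: 52, 93, 60, 43. Grand total N = 248.
Expected counts (row total × column total / N):
  Student, Mystery: 89×52/248 = 18.6613
  Student, Romance: 89×93/248 = 33.3750
  Student, SciFi: 89×60/248 = 21.5323
  Student, Biography: 89×43/248 = 15.4315
  Staff, Mystery: 83×52/248 = 17.4032
  Staff, Romance: 83×93/248 = 31.1250
  Staff, SciFi: 83×60/248 = 20.0806
  Staff, Biography: 83×43/248 = 14.3911
  Public, Mystery: 76×52/248 = 15.9355
  Public, Romance: 76×93/248 = 28.5000
  Public, SciFi: 76×60/248 = 18.3871
  Public, Biography: 76×43/248 = 13.1774
Contributions (O − E)²/E:
  (15 − 18.6613)²/18.6613 = 0.7183
  (32 − 33.3750)²/33.3750 = 0.0566
  (30 − 21.5323)²/21.5323 = 3.3300
  (12 − 15.4315)²/15.4315 = 0.7631
  (21 − 17.4032)²/17.4032 = 0.7434
  (41 − 31.1250)²/31.1250 = 3.1330
  (8 − 20.0806)²/20.0806 = 7.2678
  (13 − 14.3911)²/14.3911 = 0.1345
  (16 − 15.9355)²/15.9355 = 0.0003
  (20 − 28.5000)²/28.5000 = 2.5351
  (22 − 18.3871)²/18.3871 = 0.7099
  (18 − 13.1774)²/13.1774 = 1.7650
χ² = 0.7183 + 0.0566 + 3.3300 + 0.7631 + 0.7434 + 3.1330 + 7.2678 + 0.1345 + 0.0003 + 2.5351 + 0.7099 + 1.7650 = 21.16

21.16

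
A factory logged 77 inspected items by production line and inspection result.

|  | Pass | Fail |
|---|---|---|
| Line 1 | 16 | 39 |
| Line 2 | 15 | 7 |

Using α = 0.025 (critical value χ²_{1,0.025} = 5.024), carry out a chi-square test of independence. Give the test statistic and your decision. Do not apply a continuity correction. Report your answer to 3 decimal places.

9.984; reject H₀

Row totals: 55, 22. Column totals: 31, 46. Grand total N = 77.
Expected counts (row total × column total / N):
  Line 1, Pass: 55×31/77 = 22.1429
  Line 1, Fail: 55×46/77 = 32.8571
  Line 2, Pass: 22×31/77 = 8.8571
  Line 2, Fail: 22×46/77 = 13.1429
Contributions (O − E)²/E:
  (16 − 22.1429)²/22.1429 = 1.7042
  (39 − 32.8571)²/32.8571 = 1.1485
  (15 − 8.8571)²/8.8571 = 4.2604
  (7 − 13.1429)²/13.1429 = 2.8711
χ² = 1.7042 + 1.1485 + 4.2604 + 2.8711 = 9.984
df = (2−1)(2−1) = 1. Since 9.984 > 5.024, reject the null hypothesis of independence at α = 0.025.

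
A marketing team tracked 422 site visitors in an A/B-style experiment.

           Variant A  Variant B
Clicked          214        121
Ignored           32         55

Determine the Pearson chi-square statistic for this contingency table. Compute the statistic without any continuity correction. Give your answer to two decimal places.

20.86

Row totals: 335, 87. Column totals: 246, 176. Grand total N = 422.
Expected counts (row total × column total / N):
  Clicked, Variant A: 335×246/422 = 195.284
  Clicked, Variant B: 335×176/422 = 139.716
  Ignored, Variant A: 87×246/422 = 50.716
  Ignored, Variant B: 87×176/422 = 36.284
Contributions (O − E)²/E:
  (214 − 195.284)²/195.284 = 1.7937
  (121 − 139.716)²/139.716 = 2.5071
  (32 − 50.716)²/50.716 = 6.9069
  (55 − 36.284)²/36.284 = 9.6541
χ² = 1.7937 + 2.5071 + 6.9069 + 9.6541 = 20.86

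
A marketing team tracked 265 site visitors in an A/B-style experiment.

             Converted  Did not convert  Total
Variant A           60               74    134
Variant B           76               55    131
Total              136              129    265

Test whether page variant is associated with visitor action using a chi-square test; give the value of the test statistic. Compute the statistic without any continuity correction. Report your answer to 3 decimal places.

4.647

Grand total N = 265.
Expected counts (row total × column total / N):
  Variant A, Converted: 134×136/265 = 68.7698
  Variant A, Did not convert: 134×129/265 = 65.2302
  Variant B, Converted: 131×136/265 = 67.2302
  Variant B, Did not convert: 131×129/265 = 63.7698
Contributions (O − E)²/E:
  (60 − 68.7698)²/68.7698 = 1.1184
  (74 − 65.2302)²/65.2302 = 1.1790
  (76 − 67.2302)²/67.2302 = 1.1440
  (55 − 63.7698)²/63.7698 = 1.2060
χ² = 1.1184 + 1.1790 + 1.1440 + 1.2060 = 4.647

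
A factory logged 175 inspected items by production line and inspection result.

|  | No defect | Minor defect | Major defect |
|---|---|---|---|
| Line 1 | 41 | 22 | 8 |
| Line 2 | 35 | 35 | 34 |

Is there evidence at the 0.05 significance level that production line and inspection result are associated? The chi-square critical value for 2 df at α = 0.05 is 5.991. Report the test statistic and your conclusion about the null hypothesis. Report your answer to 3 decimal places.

13.802; reject H₀

Row totals: 71, 104. Column totals: 76, 57, 42. Grand total N = 175.
Expected counts (row total × column total / N):
  Line 1, No defect: 71×76/175 = 30.8343
  Line 1, Minor defect: 71×57/175 = 23.1257
  Line 1, Major defect: 71×42/175 = 17.0400
  Line 2, No defect: 104×76/175 = 45.1657
  Line 2, Minor defect: 104×57/175 = 33.8743
  Line 2, Major defect: 104×42/175 = 24.9600
Contributions (O − E)²/E:
  (41 − 30.8343)²/30.8343 = 3.3515
  (22 − 23.1257)²/23.1257 = 0.0548
  (8 − 17.0400)²/17.0400 = 4.7959
  (35 − 45.1657)²/45.1657 = 2.2881
  (35 − 33.8743)²/33.8743 = 0.0374
  (34 − 24.9600)²/24.9600 = 3.2741
χ² = 3.3515 + 0.0548 + 4.7959 + 2.2881 + 0.0374 + 3.2741 = 13.802
df = (2−1)(3−1) = 2. Since 13.802 > 5.991, reject the null hypothesis of independence at α = 0.05.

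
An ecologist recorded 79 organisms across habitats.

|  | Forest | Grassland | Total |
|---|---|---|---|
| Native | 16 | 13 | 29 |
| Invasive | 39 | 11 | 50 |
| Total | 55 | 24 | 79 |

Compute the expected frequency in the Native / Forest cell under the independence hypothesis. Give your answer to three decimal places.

Row total (Native) = 29; column total (Forest) = 55; grand total N = 79.
Expected count = (row total × column total) / N = 29 × 55 / 79 = 20.190.

20.190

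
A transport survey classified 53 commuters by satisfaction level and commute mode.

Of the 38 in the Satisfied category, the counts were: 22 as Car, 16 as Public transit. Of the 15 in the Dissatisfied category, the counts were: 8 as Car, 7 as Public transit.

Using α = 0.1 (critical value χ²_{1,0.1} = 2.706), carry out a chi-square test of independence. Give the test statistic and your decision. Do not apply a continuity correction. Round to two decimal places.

Row totals: 38, 15. Column totals: 30, 23. Grand total N = 53.
Expected counts (row total × column total / N):
  Satisfied, Car: 38×30/53 = 21.509
  Satisfied, Public transit: 38×23/53 = 16.491
  Dissatisfied, Car: 15×30/53 = 8.491
  Dissatisfied, Public transit: 15×23/53 = 6.509
Contributions (O − E)²/E:
  (22 − 21.509)²/21.509 = 0.0112
  (16 − 16.491)²/16.491 = 0.0146
  (8 − 8.491)²/8.491 = 0.0284
  (7 − 6.509)²/6.509 = 0.0370
χ² = 0.0112 + 0.0146 + 0.0284 + 0.0370 = 0.09
df = (2−1)(2−1) = 1. Since 0.09 < 2.706, fail to reject the null hypothesis of independence at α = 0.1.

0.09; fail to reject H₀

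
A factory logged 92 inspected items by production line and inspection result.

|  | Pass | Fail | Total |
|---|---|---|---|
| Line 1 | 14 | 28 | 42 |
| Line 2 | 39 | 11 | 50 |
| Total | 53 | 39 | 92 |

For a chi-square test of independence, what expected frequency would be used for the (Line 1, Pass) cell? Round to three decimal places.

Row total (Line 1) = 42; column total (Pass) = 53; grand total N = 92.
Expected count = (row total × column total) / N = 42 × 53 / 92 = 24.196.

24.196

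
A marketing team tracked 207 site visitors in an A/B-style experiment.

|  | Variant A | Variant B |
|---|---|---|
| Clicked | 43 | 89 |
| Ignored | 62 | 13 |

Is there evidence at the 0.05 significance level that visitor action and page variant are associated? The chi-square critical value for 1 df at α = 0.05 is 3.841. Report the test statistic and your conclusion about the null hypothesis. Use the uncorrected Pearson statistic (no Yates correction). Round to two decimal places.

48.01; reject H₀

Row totals: 132, 75. Column totals: 105, 102. Grand total N = 207.
Expected counts (row total × column total / N):
  Clicked, Variant A: 132×105/207 = 66.957
  Clicked, Variant B: 132×102/207 = 65.043
  Ignored, Variant A: 75×105/207 = 38.043
  Ignored, Variant B: 75×102/207 = 36.957
Contributions (O − E)²/E:
  (43 − 66.957)²/66.957 = 8.5717
  (89 − 65.043)²/65.043 = 8.8240
  (62 − 38.043)²/38.043 = 15.0866
  (13 − 36.957)²/36.957 = 15.5299
χ² = 8.5717 + 8.8240 + 15.0866 + 15.5299 = 48.01
df = (2−1)(2−1) = 1. Since 48.01 > 3.841, reject the null hypothesis of independence at α = 0.05.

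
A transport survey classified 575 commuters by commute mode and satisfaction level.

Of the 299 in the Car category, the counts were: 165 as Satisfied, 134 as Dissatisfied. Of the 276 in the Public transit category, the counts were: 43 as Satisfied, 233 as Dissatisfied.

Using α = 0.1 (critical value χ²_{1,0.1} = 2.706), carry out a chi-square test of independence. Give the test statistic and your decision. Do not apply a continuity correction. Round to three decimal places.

Row totals: 299, 276. Column totals: 208, 367. Grand total N = 575.
Expected counts (row total × column total / N):
  Car, Satisfied: 299×208/575 = 108.1600
  Car, Dissatisfied: 299×367/575 = 190.8400
  Public transit, Satisfied: 276×208/575 = 99.8400
  Public transit, Dissatisfied: 276×367/575 = 176.1600
Contributions (O − E)²/E:
  (165 − 108.1600)²/108.1600 = 29.8704
  (134 − 190.8400)²/190.8400 = 16.9293
  (43 − 99.8400)²/99.8400 = 32.3596
  (233 − 176.1600)²/176.1600 = 18.3401
χ² = 29.8704 + 16.9293 + 32.3596 + 18.3401 = 97.499
df = (2−1)(2−1) = 1. Since 97.499 > 2.706, reject the null hypothesis of independence at α = 0.1.

97.499; reject H₀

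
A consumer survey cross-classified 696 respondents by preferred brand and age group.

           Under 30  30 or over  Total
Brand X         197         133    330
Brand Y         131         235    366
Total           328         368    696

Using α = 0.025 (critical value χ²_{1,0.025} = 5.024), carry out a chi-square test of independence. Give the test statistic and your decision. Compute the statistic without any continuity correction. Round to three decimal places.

Grand total N = 696.
Expected counts (row total × column total / N):
  Brand X, Under 30: 330×328/696 = 155.5172
  Brand X, 30 or over: 330×368/696 = 174.4828
  Brand Y, Under 30: 366×328/696 = 172.4828
  Brand Y, 30 or over: 366×368/696 = 193.5172
Contributions (O − E)²/E:
  (197 − 155.5172)²/155.5172 = 11.0652
  (133 − 174.4828)²/174.4828 = 9.8624
  (131 − 172.4828)²/172.4828 = 9.9768
  (235 − 193.5172)²/193.5172 = 8.8924
χ² = 11.0652 + 9.8624 + 9.9768 + 8.8924 = 39.797
df = (2−1)(2−1) = 1. Since 39.797 > 5.024, reject the null hypothesis of independence at α = 0.025.

39.797; reject H₀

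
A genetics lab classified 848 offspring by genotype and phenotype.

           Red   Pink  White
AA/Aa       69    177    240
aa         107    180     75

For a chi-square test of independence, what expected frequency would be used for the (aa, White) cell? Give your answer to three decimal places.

Row total (aa) = 362; column total (White) = 315; grand total N = 848.
Expected count = (row total × column total) / N = 362 × 315 / 848 = 134.469.

134.469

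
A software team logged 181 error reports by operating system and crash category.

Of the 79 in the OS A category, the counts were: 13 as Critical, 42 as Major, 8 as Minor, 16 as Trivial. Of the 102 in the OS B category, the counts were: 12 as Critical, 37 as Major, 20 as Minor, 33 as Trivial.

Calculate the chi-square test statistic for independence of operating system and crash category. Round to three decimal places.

Row totals: 79, 102. Column totals: 25, 79, 28, 49. Grand total N = 181.
Expected counts (row total × column total / N):
  OS A, Critical: 79×25/181 = 10.9116
  OS A, Major: 79×79/181 = 34.4807
  OS A, Minor: 79×28/181 = 12.2210
  OS A, Trivial: 79×49/181 = 21.3867
  OS B, Critical: 102×25/181 = 14.0884
  OS B, Major: 102×79/181 = 44.5193
  OS B, Minor: 102×28/181 = 15.7790
  OS B, Trivial: 102×49/181 = 27.6133
Contributions (O − E)²/E:
  (13 − 10.9116)²/10.9116 = 0.3997
  (42 − 34.4807)²/34.4807 = 1.6398
  (8 − 12.2210)²/12.2210 = 1.4579
  (16 − 21.3867)²/21.3867 = 1.3568
  (12 − 14.0884)²/14.0884 = 0.3096
  (37 − 44.5193)²/44.5193 = 1.2700
  (20 − 15.7790)²/15.7790 = 1.1291
  (33 − 27.6133)²/27.6133 = 1.0508
χ² = 0.3997 + 1.6398 + 1.4579 + 1.3568 + 0.3096 + 1.2700 + 1.1291 + 1.0508 = 8.614

8.614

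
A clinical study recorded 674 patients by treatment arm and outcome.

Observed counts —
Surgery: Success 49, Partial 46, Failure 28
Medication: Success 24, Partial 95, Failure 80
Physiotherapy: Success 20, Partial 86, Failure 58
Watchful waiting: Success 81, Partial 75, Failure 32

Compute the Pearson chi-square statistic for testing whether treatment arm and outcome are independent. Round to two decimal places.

Row totals: 123, 199, 164, 188. Column totals: 174, 302, 198. Grand total N = 674.
Expected counts (row total × column total / N):
  Surgery, Success: 123×174/674 = 31.754
  Surgery, Partial: 123×302/674 = 55.113
  Surgery, Failure: 123×198/674 = 36.134
  Medication, Success: 199×174/674 = 51.374
  Medication, Partial: 199×302/674 = 89.166
  Medication, Failure: 199×198/674 = 58.460
  Physiotherapy, Success: 164×174/674 = 42.338
  Physiotherapy, Partial: 164×302/674 = 73.484
  Physiotherapy, Failure: 164×198/674 = 48.178
  Watchful waiting, Success: 188×174/674 = 48.534
  Watchful waiting, Partial: 188×302/674 = 84.237
  Watchful waiting, Failure: 188×198/674 = 55.228
Contributions (O − E)²/E:
  (49 − 31.754)²/31.754 = 9.3665
  (46 − 55.113)²/55.113 = 1.5068
  (28 − 36.134)²/36.134 = 1.8310
  (24 − 51.374)²/51.374 = 14.5859
  (95 − 89.166)²/89.166 = 0.3817
  (80 − 58.460)²/58.460 = 7.9366
  (20 − 42.338)²/42.338 = 11.7858
  (86 − 73.484)²/73.484 = 2.1318
  (58 − 48.178)²/48.178 = 2.0024
  (81 − 48.534)²/48.534 = 21.7176
  (75 − 84.237)²/84.237 = 1.0129
  (32 − 55.228)²/55.228 = 9.7693
χ² = 9.3665 + 1.5068 + 1.8310 + 14.5859 + 0.3817 + 7.9366 + 11.7858 + 2.1318 + 2.0024 + 21.7176 + 1.0129 + 9.7693 = 84.03

84.03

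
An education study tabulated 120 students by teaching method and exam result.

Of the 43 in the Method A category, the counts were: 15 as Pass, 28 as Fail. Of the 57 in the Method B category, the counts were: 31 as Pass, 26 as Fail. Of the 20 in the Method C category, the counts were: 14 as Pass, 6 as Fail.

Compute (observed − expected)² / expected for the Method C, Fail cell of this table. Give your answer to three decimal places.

1.600

Row total (Method C) = 20; column total (Fail) = 60; N = 120.
Expected count E = 20 × 60 / 120 = 10.0000.
Contribution = (O − E)²/E = (6 − 10.0000)² / 10.0000 = 1.600.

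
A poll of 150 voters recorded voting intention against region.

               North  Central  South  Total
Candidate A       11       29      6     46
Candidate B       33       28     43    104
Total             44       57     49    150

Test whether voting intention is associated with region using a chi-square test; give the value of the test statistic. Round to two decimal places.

Grand total N = 150.
Expected counts (row total × column total / N):
  Candidate A, North: 46×44/150 = 13.493
  Candidate A, Central: 46×57/150 = 17.480
  Candidate A, South: 46×49/150 = 15.027
  Candidate B, North: 104×44/150 = 30.507
  Candidate B, Central: 104×57/150 = 39.520
  Candidate B, South: 104×49/150 = 33.973
Contributions (O − E)²/E:
  (11 − 13.493)²/13.493 = 0.4606
  (29 − 17.480)²/17.480 = 7.5921
  (6 − 15.027)²/15.027 = 5.4227
  (33 − 30.507)²/30.507 = 0.2037
  (28 − 39.520)²/39.520 = 3.3581
  (43 − 33.973)²/33.973 = 2.3986
χ² = 0.4606 + 7.5921 + 5.4227 + 0.2037 + 3.3581 + 2.3986 = 19.44

19.44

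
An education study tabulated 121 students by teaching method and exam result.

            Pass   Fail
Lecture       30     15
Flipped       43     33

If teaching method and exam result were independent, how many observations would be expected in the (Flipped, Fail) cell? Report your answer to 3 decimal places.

Row total (Flipped) = 76; column total (Fail) = 48; grand total N = 121.
Expected count = (row total × column total) / N = 76 × 48 / 121 = 30.149.

30.149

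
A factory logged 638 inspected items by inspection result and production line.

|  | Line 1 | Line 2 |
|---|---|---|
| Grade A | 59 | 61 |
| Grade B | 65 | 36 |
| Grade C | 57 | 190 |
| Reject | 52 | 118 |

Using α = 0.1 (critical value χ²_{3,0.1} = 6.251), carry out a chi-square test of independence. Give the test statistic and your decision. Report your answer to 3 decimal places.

63.871; reject H₀

Row totals: 120, 101, 247, 170. Column totals: 233, 405. Grand total N = 638.
Expected counts (row total × column total / N):
  Grade A, Line 1: 120×233/638 = 43.8245
  Grade A, Line 2: 120×405/638 = 76.1755
  Grade B, Line 1: 101×233/638 = 36.8856
  Grade B, Line 2: 101×405/638 = 64.1144
  Grade C, Line 1: 247×233/638 = 90.2053
  Grade C, Line 2: 247×405/638 = 156.7947
  Reject, Line 1: 170×233/638 = 62.0846
  Reject, Line 2: 170×405/638 = 107.9154
Contributions (O − E)²/E:
  (59 − 43.8245)²/43.8245 = 5.2550
  (61 − 76.1755)²/76.1755 = 3.0232
  (65 − 36.8856)²/36.8856 = 21.4289
  (36 − 64.1144)²/64.1144 = 12.3283
  (57 − 90.2053)²/90.2053 = 12.2231
  (190 − 156.7947)²/156.7947 = 7.0321
  (52 − 62.0846)²/62.0846 = 1.6381
  (118 − 107.9154)²/107.9154 = 0.9424
χ² = 5.2550 + 3.0232 + 21.4289 + 12.3283 + 12.2231 + 7.0321 + 1.6381 + 0.9424 = 63.871
df = (4−1)(2−1) = 3. Since 63.871 > 6.251, reject the null hypothesis of independence at α = 0.1.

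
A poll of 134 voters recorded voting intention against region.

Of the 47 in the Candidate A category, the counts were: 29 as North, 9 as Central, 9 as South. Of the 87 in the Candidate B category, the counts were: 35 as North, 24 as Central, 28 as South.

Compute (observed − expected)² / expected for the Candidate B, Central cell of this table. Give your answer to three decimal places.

Row total (Candidate B) = 87; column total (Central) = 33; N = 134.
Expected count E = 87 × 33 / 134 = 21.42537.
Contribution = (O − E)²/E = (24 − 21.42537)² / 21.42537 = 0.309.

0.309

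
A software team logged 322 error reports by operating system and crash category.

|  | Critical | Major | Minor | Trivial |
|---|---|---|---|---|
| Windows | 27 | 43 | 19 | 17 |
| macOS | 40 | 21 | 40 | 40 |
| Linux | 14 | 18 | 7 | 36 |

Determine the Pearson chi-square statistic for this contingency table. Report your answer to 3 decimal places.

Row totals: 106, 141, 75. Column totals: 81, 82, 66, 93. Grand total N = 322.
Expected counts (row total × column total / N):
  Windows, Critical: 106×81/322 = 26.6646
  Windows, Major: 106×82/322 = 26.9938
  Windows, Minor: 106×66/322 = 21.7267
  Windows, Trivial: 106×93/322 = 30.6149
  macOS, Critical: 141×81/322 = 35.4689
  macOS, Major: 141×82/322 = 35.9068
  macOS, Minor: 141×66/322 = 28.9006
  macOS, Trivial: 141×93/322 = 40.7236
  Linux, Critical: 75×81/322 = 18.8665
  Linux, Major: 75×82/322 = 19.0994
  Linux, Minor: 75×66/322 = 15.3727
  Linux, Trivial: 75×93/322 = 21.6615
Contributions (O − E)²/E:
  (27 − 26.6646)²/26.6646 = 0.0042
  (43 − 26.9938)²/26.9938 = 9.4910
  (19 − 21.7267)²/21.7267 = 0.3422
  (17 − 30.6149)²/30.6149 = 6.0547
  (40 − 35.4689)²/35.4689 = 0.5788
  (21 − 35.9068)²/35.9068 = 6.1886
  (40 − 28.9006)²/28.9006 = 4.2628
  (40 − 40.7236)²/40.7236 = 0.0129
  (14 − 18.8665)²/18.8665 = 1.2553
  (18 − 19.0994)²/19.0994 = 0.0633
  (7 − 15.3727)²/15.3727 = 4.5602
  (36 − 21.6615)²/21.6615 = 9.4912
χ² = 0.0042 + 9.4910 + 0.3422 + 6.0547 + 0.5788 + 6.1886 + 4.2628 + 0.0129 + 1.2553 + 0.0633 + 4.5602 + 9.4912 = 42.305

42.305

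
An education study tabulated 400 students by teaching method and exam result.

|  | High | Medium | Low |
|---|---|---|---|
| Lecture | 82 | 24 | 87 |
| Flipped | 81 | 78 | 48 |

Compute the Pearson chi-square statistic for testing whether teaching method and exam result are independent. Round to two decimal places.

Row totals: 193, 207. Column totals: 163, 102, 135. Grand total N = 400.
Expected counts (row total × column total / N):
  Lecture, High: 193×163/400 = 78.647
  Lecture, Medium: 193×102/400 = 49.215
  Lecture, Low: 193×135/400 = 65.138
  Flipped, High: 207×163/400 = 84.353
  Flipped, Medium: 207×102/400 = 52.785
  Flipped, Low: 207×135/400 = 69.862
Contributions (O − E)²/E:
  (82 − 78.647)²/78.647 = 0.1430
  (24 − 49.215)²/49.215 = 12.9187
  (87 − 65.138)²/65.138 = 7.3375
  (81 − 84.353)²/84.353 = 0.1333
  (78 − 52.785)²/52.785 = 12.0450
  (48 − 69.862)²/69.862 = 6.8413
χ² = 0.1430 + 12.9187 + 7.3375 + 0.1333 + 12.0450 + 6.8413 = 39.42

39.42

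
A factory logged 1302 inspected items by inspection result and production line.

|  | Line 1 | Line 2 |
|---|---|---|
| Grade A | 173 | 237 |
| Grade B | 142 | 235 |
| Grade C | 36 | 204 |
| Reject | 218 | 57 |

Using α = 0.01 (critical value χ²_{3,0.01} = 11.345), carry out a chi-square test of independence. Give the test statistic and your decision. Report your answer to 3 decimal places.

Row totals: 410, 377, 240, 275. Column totals: 569, 733. Grand total N = 1302.
Expected counts (row total × column total / N):
  Grade A, Line 1: 410×569/1302 = 179.1782
  Grade A, Line 2: 410×733/1302 = 230.8218
  Grade B, Line 1: 377×569/1302 = 164.7565
  Grade B, Line 2: 377×733/1302 = 212.2435
  Grade C, Line 1: 240×569/1302 = 104.8848
  Grade C, Line 2: 240×733/1302 = 135.1152
  Reject, Line 1: 275×569/1302 = 120.1805
  Reject, Line 2: 275×733/1302 = 154.8195
Contributions (O − E)²/E:
  (173 − 179.1782)²/179.1782 = 0.2130
  (237 − 230.8218)²/230.8218 = 0.1654
  (142 − 164.7565)²/164.7565 = 3.1432
  (235 − 212.2435)²/212.2435 = 2.4399
  (36 − 104.8848)²/104.8848 = 45.2412
  (204 − 135.1152)²/135.1152 = 35.1190
  (218 − 120.1805)²/120.1805 = 79.6190
  (57 − 154.8195)²/154.8195 = 61.8052
χ² = 0.2130 + 0.1654 + 3.1432 + 2.4399 + 45.2412 + 35.1190 + 79.6190 + 61.8052 = 227.746
df = (4−1)(2−1) = 3. Since 227.746 > 11.345, reject the null hypothesis of independence at α = 0.01.

227.746; reject H₀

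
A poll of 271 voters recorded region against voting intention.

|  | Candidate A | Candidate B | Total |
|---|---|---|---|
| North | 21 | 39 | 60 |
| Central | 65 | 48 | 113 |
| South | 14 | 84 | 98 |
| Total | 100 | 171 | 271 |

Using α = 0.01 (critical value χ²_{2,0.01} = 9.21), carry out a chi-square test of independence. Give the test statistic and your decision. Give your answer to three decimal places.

Grand total N = 271.
Expected counts (row total × column total / N):
  North, Candidate A: 60×100/271 = 22.1402
  North, Candidate B: 60×171/271 = 37.8598
  Central, Candidate A: 113×100/271 = 41.6974
  Central, Candidate B: 113×171/271 = 71.3026
  South, Candidate A: 98×100/271 = 36.1624
  South, Candidate B: 98×171/271 = 61.8376
Contributions (O − E)²/E:
  (21 − 22.1402)²/22.1402 = 0.0587
  (39 − 37.8598)²/37.8598 = 0.0343
  (65 − 41.6974)²/41.6974 = 13.0227
  (48 − 71.3026)²/71.3026 = 7.6156
  (14 − 36.1624)²/36.1624 = 13.5824
  (84 − 61.8376)²/61.8376 = 7.9429
χ² = 0.0587 + 0.0343 + 13.0227 + 7.6156 + 13.5824 + 7.9429 = 42.257
df = (3−1)(2−1) = 2. Since 42.257 > 9.21, reject the null hypothesis of independence at α = 0.01.

42.257; reject H₀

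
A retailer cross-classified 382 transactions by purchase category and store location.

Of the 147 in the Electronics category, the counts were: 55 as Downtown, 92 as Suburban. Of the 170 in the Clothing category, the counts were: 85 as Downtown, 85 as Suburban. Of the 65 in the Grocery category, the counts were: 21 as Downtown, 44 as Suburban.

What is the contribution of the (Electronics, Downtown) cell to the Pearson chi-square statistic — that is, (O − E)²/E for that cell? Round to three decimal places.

Row total (Electronics) = 147; column total (Downtown) = 161; N = 382.
Expected count E = 147 × 161 / 382 = 61.9555.
Contribution = (O − E)²/E = (55 − 61.9555)² / 61.9555 = 0.781.

0.781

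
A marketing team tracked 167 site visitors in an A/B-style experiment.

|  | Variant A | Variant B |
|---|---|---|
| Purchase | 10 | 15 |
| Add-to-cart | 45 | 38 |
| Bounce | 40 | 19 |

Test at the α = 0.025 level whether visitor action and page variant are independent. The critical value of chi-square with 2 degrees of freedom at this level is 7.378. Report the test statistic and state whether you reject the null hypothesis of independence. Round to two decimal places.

Row totals: 25, 83, 59. Column totals: 95, 72. Grand total N = 167.
Expected counts (row total × column total / N):
  Purchase, Variant A: 25×95/167 = 14.222
  Purchase, Variant B: 25×72/167 = 10.778
  Add-to-cart, Variant A: 83×95/167 = 47.216
  Add-to-cart, Variant B: 83×72/167 = 35.784
  Bounce, Variant A: 59×95/167 = 33.563
  Bounce, Variant B: 59×72/167 = 25.437
Contributions (O − E)²/E:
  (10 − 14.222)²/14.222 = 1.2534
  (15 − 10.778)²/10.778 = 1.6539
  (45 − 47.216)²/47.216 = 0.1040
  (38 − 35.784)²/35.784 = 0.1372
  (40 − 33.563)²/33.563 = 1.2345
  (19 − 25.437)²/25.437 = 1.6289
χ² = 1.2534 + 1.6539 + 0.1040 + 0.1372 + 1.2345 + 1.6289 = 6.01
df = (3−1)(2−1) = 2. Since 6.01 < 7.378, fail to reject the null hypothesis of independence at α = 0.025.

6.01; fail to reject H₀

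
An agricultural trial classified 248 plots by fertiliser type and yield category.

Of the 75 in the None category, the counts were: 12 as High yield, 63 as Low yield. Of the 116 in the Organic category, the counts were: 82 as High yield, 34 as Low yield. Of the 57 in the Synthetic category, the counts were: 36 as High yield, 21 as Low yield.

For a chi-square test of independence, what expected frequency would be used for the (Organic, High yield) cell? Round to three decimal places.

60.806

Row total (Organic) = 116; column total (High yield) = 130; grand total N = 248.
Expected count = (row total × column total) / N = 116 × 130 / 248 = 60.806.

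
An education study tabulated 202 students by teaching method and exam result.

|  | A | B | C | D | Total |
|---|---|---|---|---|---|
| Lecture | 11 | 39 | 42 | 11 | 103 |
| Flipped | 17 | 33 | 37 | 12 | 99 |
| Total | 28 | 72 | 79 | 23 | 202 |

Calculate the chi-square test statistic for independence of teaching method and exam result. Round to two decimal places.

Grand total N = 202.
Expected counts (row total × column total / N):
  Lecture, A: 103×28/202 = 14.277
  Lecture, B: 103×72/202 = 36.713
  Lecture, C: 103×79/202 = 40.282
  Lecture, D: 103×23/202 = 11.728
  Flipped, A: 99×28/202 = 13.723
  Flipped, B: 99×72/202 = 35.287
  Flipped, C: 99×79/202 = 38.718
  Flipped, D: 99×23/202 = 11.272
Contributions (O − E)²/E:
  (11 − 14.277)²/14.277 = 0.7522
  (39 − 36.713)²/36.713 = 0.1425
  (42 − 40.282)²/40.282 = 0.0733
  (11 − 11.728)²/11.728 = 0.0452
  (17 − 13.723)²/13.723 = 0.7825
  (33 − 35.287)²/35.287 = 0.1482
  (37 − 38.718)²/38.718 = 0.0762
  (12 − 11.272)²/11.272 = 0.0470
χ² = 0.7522 + 0.1425 + 0.0733 + 0.0452 + 0.7825 + 0.1482 + 0.0762 + 0.0470 = 2.07

2.07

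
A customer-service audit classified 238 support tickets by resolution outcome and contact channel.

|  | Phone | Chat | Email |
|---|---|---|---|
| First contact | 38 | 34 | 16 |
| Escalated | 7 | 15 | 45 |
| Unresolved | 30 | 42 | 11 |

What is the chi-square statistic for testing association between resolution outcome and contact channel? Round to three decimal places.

Row totals: 88, 67, 83. Column totals: 75, 91, 72. Grand total N = 238.
Expected counts (row total × column total / N):
  First contact, Phone: 88×75/238 = 27.7311
  First contact, Chat: 88×91/238 = 33.6471
  First contact, Email: 88×72/238 = 26.6218
  Escalated, Phone: 67×75/238 = 21.1134
  Escalated, Chat: 67×91/238 = 25.6176
  Escalated, Email: 67×72/238 = 20.2689
  Unresolved, Phone: 83×75/238 = 26.1555
  Unresolved, Chat: 83×91/238 = 31.7353
  Unresolved, Email: 83×72/238 = 25.1092
Contributions (O − E)²/E:
  (38 − 27.7311)²/27.7311 = 3.8026
  (34 − 33.6471)²/33.6471 = 0.0037
  (16 − 26.6218)²/26.6218 = 4.2380
  (7 − 21.1134)²/21.1134 = 9.4342
  (15 − 25.6176)²/25.6176 = 4.4006
  (45 − 20.2689)²/20.2689 = 30.1757
  (30 − 26.1555)²/26.1555 = 0.5651
  (42 − 31.7353)²/31.7353 = 3.3201
  (11 − 25.1092)²/25.1092 = 7.9282
χ² = 3.8026 + 0.0037 + 4.2380 + 9.4342 + 4.4006 + 30.1757 + 0.5651 + 3.3201 + 7.9282 = 63.868

63.868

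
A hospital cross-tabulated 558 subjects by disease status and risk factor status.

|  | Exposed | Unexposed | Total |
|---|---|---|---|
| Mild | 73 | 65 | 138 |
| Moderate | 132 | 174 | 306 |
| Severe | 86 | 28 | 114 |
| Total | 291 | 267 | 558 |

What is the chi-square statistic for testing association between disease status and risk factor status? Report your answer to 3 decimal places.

Grand total N = 558.
Expected counts (row total × column total / N):
  Mild, Exposed: 138×291/558 = 71.9677
  Mild, Unexposed: 138×267/558 = 66.0323
  Moderate, Exposed: 306×291/558 = 159.5806
  Moderate, Unexposed: 306×267/558 = 146.4194
  Severe, Exposed: 114×291/558 = 59.4516
  Severe, Unexposed: 114×267/558 = 54.5484
Contributions (O − E)²/E:
  (73 − 71.9677)²/71.9677 = 0.0148
  (65 − 66.0323)²/66.0323 = 0.0161
  (132 − 159.5806)²/159.5806 = 4.7668
  (174 − 146.4194)²/146.4194 = 5.1953
  (86 − 59.4516)²/59.4516 = 11.8553
  (28 − 54.5484)²/54.5484 = 12.9210
χ² = 0.0148 + 0.0161 + 4.7668 + 5.1953 + 11.8553 + 12.9210 = 34.769

34.769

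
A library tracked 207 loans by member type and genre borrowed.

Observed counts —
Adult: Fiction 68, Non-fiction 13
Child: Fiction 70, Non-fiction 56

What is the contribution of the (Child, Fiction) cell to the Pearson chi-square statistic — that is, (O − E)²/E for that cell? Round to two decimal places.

2.33

Row total (Child) = 126; column total (Fiction) = 138; N = 207.
Expected count E = 126 × 138 / 207 = 84.000.
Contribution = (O − E)²/E = (70 − 84.000)² / 84.000 = 2.33.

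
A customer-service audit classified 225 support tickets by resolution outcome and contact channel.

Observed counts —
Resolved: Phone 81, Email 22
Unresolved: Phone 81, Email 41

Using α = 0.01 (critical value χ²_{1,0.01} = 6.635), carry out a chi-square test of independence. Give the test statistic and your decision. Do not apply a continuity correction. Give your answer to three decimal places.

Row totals: 103, 122. Column totals: 162, 63. Grand total N = 225.
Expected counts (row total × column total / N):
  Resolved, Phone: 103×162/225 = 74.1600
  Resolved, Email: 103×63/225 = 28.8400
  Unresolved, Phone: 122×162/225 = 87.8400
  Unresolved, Email: 122×63/225 = 34.1600
Contributions (O − E)²/E:
  (81 − 74.1600)²/74.1600 = 0.6309
  (22 − 28.8400)²/28.8400 = 1.6222
  (81 − 87.8400)²/87.8400 = 0.5326
  (41 − 34.1600)²/34.1600 = 1.3696
χ² = 0.6309 + 1.6222 + 0.5326 + 1.3696 = 4.155
df = (2−1)(2−1) = 1. Since 4.155 < 6.635, fail to reject the null hypothesis of independence at α = 0.01.

4.155; fail to reject H₀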